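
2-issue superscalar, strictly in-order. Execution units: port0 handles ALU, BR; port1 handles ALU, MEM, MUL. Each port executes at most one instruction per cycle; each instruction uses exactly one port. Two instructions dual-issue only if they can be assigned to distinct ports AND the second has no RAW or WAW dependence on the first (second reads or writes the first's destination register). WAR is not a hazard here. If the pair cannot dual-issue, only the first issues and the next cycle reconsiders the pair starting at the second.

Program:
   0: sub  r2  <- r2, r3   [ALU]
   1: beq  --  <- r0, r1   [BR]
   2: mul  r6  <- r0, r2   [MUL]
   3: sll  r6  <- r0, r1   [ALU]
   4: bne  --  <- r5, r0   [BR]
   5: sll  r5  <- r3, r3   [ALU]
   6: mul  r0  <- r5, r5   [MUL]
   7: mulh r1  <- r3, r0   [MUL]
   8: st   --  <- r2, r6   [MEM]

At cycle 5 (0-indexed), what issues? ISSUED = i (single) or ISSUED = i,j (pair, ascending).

ISSUED = 7

0. sub/beq @i0/i1  | pair
1. mul @i2  | WAW r6
2. sll/bne @i3/i4  | pair
3. sll @i5  | RAW r5
4. mul @i6  | no-port MUL/MUL
5. mulh @i7  | no-port MUL/MEM
6. st @i8  | tail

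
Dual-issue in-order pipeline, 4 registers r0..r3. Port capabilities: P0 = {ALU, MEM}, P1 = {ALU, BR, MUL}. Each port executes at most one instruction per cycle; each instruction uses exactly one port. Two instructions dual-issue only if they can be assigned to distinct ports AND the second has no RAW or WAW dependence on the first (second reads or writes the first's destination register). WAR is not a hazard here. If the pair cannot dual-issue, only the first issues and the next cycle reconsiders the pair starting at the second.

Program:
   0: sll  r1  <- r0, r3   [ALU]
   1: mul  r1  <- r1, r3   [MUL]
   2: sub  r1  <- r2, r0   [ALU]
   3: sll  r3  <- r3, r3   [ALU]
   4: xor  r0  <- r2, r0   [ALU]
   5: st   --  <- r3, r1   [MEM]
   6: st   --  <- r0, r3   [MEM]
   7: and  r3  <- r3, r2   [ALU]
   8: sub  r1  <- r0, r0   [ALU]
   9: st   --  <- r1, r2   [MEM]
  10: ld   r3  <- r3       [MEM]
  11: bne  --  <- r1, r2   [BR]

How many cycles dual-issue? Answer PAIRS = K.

t=0 i0:sll ; RAW+WAW r1
t=1 i1:mul ; WAW r1
t=2 i2+i3:sub/sll ; 2-wide
t=3 i4+i5:xor/st ; 2-wide
t=4 i6+i7:st/and ; 2-wide
t=5 i8:sub ; RAW r1
t=6 i9:st ; no-port MEM/MEM
t=7 i10+i11:ld/bne ; 2-wide

PAIRS = 4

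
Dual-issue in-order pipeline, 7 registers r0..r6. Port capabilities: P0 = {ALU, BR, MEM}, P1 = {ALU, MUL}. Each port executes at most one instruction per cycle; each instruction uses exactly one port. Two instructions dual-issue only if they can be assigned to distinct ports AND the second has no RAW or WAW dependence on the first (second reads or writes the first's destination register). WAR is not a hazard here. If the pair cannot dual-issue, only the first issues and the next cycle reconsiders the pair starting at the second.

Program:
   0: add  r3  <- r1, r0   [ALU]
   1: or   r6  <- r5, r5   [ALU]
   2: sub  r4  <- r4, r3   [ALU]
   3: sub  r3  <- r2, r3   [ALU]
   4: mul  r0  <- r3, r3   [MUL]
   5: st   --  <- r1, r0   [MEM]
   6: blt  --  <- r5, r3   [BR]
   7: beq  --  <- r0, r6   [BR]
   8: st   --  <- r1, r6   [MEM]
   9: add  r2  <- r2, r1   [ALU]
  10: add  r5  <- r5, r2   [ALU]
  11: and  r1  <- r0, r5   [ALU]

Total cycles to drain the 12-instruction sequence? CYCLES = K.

[0] i0+i1  add/or  -- dual
[1] i2+i3  sub/sub  -- dual
[2] i4  mul  -- RAW r0
[3] i5  st  -- no-port MEM/BR
[4] i6  blt  -- no-port BR/BR
[5] i7  beq  -- no-port BR/MEM
[6] i8+i9  st/add  -- dual
[7] i10  add  -- RAW r5
[8] i11  and  -- tail

CYCLES = 9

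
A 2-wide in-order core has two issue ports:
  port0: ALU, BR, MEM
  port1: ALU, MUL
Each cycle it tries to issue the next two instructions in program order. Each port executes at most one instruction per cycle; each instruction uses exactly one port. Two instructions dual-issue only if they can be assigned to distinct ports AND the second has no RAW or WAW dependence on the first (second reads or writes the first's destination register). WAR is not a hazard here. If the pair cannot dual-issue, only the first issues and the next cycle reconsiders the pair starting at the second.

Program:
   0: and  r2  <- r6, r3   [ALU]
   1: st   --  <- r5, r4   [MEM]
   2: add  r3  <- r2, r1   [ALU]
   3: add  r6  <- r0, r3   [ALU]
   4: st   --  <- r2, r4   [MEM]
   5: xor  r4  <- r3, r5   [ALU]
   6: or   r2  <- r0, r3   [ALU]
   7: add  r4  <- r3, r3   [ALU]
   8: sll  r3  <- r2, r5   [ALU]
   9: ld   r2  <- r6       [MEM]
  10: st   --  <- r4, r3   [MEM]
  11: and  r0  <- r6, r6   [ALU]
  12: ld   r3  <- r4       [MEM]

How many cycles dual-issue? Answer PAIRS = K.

  cy0 -> i0&i1 (and.ALU;st.MEM) 2-wide
  cy1 -> i2 (add.ALU) RAW r3
  cy2 -> i3&i4 (add.ALU;st.MEM) 2-wide
  cy3 -> i5&i6 (xor.ALU;or.ALU) 2-wide
  cy4 -> i7&i8 (add.ALU;sll.ALU) 2-wide
  cy5 -> i9 (ld.MEM) no-port MEM/MEM
  cy6 -> i10&i11 (st.MEM;and.ALU) 2-wide
  cy7 -> i12 (ld.MEM) tail

PAIRS = 5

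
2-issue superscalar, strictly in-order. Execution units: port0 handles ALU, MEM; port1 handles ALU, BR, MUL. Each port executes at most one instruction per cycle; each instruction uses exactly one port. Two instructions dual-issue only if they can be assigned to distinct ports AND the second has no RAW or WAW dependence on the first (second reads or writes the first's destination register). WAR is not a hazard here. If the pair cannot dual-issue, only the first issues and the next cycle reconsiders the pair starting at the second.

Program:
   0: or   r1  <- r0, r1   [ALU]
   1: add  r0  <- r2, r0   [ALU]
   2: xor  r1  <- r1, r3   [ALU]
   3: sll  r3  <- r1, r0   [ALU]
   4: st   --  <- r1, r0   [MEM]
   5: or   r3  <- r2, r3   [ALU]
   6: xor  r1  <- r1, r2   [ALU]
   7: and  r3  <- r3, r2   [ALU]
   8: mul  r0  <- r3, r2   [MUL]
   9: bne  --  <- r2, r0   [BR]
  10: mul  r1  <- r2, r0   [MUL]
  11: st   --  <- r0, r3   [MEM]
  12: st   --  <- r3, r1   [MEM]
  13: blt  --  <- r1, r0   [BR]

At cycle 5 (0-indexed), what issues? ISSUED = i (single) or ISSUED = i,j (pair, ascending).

ISSUED = 8

  cy0 -> i0/i1 (or.ALU add.ALU) 2-wide
  cy1 -> i2 (xor.ALU) RAW r1
  cy2 -> i3/i4 (sll.ALU st.MEM) 2-wide
  cy3 -> i5/i6 (or.ALU xor.ALU) 2-wide
  cy4 -> i7 (and.ALU) RAW r3
  cy5 -> i8 (mul.MUL) no-port MUL/BR
  cy6 -> i9 (bne.BR) no-port BR/MUL
  cy7 -> i10/i11 (mul.MUL st.MEM) 2-wide
  cy8 -> i12/i13 (st.MEM blt.BR) 2-wide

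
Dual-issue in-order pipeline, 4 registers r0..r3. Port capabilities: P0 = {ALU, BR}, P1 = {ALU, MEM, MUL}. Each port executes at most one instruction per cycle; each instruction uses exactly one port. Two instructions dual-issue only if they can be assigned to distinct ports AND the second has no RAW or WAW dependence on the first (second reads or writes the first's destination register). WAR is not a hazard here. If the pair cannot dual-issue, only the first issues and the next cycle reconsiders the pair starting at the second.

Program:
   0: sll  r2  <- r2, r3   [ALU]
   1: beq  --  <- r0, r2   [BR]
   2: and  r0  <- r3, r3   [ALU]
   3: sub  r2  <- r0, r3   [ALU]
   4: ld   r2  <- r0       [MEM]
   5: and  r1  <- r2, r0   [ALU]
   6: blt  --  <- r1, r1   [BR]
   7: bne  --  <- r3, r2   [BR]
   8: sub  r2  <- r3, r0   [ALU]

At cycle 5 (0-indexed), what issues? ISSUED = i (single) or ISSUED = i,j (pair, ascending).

ISSUED = 6

0. sll.ALU @i0  | RAW r2
1. beq.BR+and.ALU @i1/i2  | dual
2. sub.ALU @i3  | WAW r2
3. ld.MEM @i4  | RAW r2
4. and.ALU @i5  | RAW r1
5. blt.BR @i6  | no-port BR/BR
6. bne.BR+sub.ALU @i7/i8  | dual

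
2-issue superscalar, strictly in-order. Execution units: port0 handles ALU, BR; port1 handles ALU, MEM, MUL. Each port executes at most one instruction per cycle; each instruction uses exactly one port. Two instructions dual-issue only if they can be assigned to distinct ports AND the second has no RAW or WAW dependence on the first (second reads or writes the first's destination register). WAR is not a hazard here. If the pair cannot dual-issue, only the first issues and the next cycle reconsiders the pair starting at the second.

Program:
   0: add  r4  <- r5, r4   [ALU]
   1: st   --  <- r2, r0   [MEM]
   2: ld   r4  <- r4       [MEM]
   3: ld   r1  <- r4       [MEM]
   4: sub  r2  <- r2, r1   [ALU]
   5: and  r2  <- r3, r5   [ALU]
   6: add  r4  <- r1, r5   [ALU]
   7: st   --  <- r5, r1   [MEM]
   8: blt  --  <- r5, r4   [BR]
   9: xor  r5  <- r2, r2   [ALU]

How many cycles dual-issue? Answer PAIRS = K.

PAIRS = 3

  cy0 -> i0+i1 (add.ALU;st.MEM) pair
  cy1 -> i2 (ld.MEM) no-port MEM/MEM
  cy2 -> i3 (ld.MEM) RAW r1
  cy3 -> i4 (sub.ALU) WAW r2
  cy4 -> i5+i6 (and.ALU;add.ALU) pair
  cy5 -> i7+i8 (st.MEM;blt.BR) pair
  cy6 -> i9 (xor.ALU) tail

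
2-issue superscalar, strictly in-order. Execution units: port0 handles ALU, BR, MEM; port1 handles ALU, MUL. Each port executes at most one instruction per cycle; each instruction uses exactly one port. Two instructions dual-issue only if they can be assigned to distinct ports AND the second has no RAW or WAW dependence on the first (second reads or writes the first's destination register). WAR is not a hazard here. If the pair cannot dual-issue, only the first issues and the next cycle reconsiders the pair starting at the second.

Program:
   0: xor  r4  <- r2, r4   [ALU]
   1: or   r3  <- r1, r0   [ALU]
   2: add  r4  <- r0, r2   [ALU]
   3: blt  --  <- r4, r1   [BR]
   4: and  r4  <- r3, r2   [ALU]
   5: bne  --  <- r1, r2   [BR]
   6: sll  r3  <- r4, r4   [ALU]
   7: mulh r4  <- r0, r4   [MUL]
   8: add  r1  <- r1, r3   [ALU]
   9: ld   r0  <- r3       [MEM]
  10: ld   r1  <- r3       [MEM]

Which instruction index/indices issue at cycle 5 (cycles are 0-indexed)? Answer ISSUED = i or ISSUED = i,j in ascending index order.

0. xor.ALU or.ALU @i0,i1  | 2-wide
1. add.ALU @i2  | RAW r4
2. blt.BR and.ALU @i3,i4  | 2-wide
3. bne.BR sll.ALU @i5,i6  | 2-wide
4. mulh.MUL add.ALU @i7,i8  | 2-wide
5. ld.MEM @i9  | no-port MEM/MEM
6. ld.MEM @i10  | tail

ISSUED = 9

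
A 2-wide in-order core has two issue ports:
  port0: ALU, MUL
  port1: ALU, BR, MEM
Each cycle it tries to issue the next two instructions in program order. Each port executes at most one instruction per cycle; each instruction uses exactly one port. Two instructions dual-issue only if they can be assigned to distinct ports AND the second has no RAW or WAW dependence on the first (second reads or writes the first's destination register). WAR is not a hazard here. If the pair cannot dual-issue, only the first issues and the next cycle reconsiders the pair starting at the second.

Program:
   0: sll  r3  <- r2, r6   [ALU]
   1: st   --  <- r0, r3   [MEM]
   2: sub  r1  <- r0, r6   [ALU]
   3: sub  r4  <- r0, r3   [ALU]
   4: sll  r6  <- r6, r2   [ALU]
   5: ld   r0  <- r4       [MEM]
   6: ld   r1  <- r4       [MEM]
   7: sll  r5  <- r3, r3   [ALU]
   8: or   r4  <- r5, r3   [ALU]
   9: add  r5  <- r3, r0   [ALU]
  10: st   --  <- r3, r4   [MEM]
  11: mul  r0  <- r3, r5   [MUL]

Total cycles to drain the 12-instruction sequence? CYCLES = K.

c0: i0 sll  RAW r3
c1: i1&i2 st sub  dual
c2: i3&i4 sub sll  dual
c3: i5 ld  no-port MEM/MEM
c4: i6&i7 ld sll  dual
c5: i8&i9 or add  dual
c6: i10&i11 st mul  dual

CYCLES = 7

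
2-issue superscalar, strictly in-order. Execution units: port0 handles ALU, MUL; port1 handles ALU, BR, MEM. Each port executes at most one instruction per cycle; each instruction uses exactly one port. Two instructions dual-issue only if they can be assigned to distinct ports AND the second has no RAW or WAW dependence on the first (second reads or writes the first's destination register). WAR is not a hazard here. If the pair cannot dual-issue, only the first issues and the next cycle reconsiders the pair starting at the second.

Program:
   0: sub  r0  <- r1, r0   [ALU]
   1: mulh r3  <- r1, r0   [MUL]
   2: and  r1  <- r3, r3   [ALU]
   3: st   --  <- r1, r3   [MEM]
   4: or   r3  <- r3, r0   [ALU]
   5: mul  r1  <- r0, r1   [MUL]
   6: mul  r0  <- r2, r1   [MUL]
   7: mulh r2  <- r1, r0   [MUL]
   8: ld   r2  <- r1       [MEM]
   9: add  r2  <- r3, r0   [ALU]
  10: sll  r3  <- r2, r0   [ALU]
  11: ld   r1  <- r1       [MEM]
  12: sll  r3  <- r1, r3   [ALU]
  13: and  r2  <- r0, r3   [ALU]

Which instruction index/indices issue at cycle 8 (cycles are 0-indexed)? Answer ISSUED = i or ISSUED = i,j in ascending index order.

ISSUED = 9

c0: i0 sub.ALU  RAW r0
c1: i1 mulh.MUL  RAW r3
c2: i2 and.ALU  RAW r1
c3: i3,i4 st.MEM+or.ALU  pair
c4: i5 mul.MUL  no-port MUL/MUL
c5: i6 mul.MUL  no-port MUL/MUL
c6: i7 mulh.MUL  WAW r2
c7: i8 ld.MEM  WAW r2
c8: i9 add.ALU  RAW r2
c9: i10,i11 sll.ALU+ld.MEM  pair
c10: i12 sll.ALU  RAW r3
c11: i13 and.ALU  tail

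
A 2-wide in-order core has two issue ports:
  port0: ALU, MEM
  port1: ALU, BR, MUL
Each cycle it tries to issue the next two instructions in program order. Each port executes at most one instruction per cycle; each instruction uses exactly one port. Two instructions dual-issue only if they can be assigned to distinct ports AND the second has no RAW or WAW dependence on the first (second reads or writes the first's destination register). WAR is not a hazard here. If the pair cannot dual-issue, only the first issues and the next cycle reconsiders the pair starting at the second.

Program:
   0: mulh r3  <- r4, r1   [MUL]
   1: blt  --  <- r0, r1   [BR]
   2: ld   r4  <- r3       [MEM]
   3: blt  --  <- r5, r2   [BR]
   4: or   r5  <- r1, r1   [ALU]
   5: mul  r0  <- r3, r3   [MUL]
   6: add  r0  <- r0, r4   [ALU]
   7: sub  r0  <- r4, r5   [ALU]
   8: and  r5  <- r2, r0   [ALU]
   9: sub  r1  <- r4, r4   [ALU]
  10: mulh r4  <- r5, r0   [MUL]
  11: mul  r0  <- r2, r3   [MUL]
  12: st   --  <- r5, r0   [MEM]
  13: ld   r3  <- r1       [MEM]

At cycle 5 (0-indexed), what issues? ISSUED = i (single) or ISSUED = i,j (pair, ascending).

ISSUED = 7

0. mulh @i0  | no-port MUL/BR
1. blt ld @i1/i2  | pair
2. blt or @i3/i4  | pair
3. mul @i5  | RAW+WAW r0
4. add @i6  | WAW r0
5. sub @i7  | RAW r0
6. and sub @i8/i9  | pair
7. mulh @i10  | no-port MUL/MUL
8. mul @i11  | RAW r0
9. st @i12  | no-port MEM/MEM
10. ld @i13  | tail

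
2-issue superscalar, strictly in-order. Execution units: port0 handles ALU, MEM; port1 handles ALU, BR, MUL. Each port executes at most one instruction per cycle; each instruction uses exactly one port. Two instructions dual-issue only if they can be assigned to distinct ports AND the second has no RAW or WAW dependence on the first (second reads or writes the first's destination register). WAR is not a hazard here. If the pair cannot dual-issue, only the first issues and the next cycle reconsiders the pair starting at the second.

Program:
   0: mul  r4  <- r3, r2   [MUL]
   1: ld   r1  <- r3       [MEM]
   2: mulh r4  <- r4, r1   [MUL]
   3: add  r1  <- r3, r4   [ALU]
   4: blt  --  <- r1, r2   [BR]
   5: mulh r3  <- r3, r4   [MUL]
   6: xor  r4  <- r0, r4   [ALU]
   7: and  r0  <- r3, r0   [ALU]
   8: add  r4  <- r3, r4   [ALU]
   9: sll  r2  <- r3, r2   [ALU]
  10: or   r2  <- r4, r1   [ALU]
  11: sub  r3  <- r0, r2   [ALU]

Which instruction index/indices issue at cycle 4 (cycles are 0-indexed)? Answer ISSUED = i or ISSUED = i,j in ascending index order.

[0] i0,i1  mul+ld  -- dual
[1] i2  mulh  -- RAW r4
[2] i3  add  -- RAW r1
[3] i4  blt  -- no-port BR/MUL
[4] i5,i6  mulh+xor  -- dual
[5] i7,i8  and+add  -- dual
[6] i9  sll  -- WAW r2
[7] i10  or  -- RAW r2
[8] i11  sub  -- tail

ISSUED = 5,6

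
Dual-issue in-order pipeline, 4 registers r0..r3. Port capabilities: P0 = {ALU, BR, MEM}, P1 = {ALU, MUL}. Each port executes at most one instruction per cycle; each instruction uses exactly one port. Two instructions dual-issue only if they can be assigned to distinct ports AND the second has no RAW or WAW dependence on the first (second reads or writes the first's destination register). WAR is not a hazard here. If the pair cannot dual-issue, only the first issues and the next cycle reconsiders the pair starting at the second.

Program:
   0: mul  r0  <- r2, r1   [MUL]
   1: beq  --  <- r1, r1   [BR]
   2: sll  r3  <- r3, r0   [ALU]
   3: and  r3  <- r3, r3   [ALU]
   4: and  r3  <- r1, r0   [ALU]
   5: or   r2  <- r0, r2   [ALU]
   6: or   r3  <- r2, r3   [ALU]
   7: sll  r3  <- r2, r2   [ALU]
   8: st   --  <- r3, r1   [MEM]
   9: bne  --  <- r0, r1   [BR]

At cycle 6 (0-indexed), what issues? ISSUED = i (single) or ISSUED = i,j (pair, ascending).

ISSUED = 8

0. mul/beq @i0/i1  | 2-wide
1. sll @i2  | RAW+WAW r3
2. and @i3  | WAW r3
3. and/or @i4/i5  | 2-wide
4. or @i6  | WAW r3
5. sll @i7  | RAW r3
6. st @i8  | no-port MEM/BR
7. bne @i9  | tail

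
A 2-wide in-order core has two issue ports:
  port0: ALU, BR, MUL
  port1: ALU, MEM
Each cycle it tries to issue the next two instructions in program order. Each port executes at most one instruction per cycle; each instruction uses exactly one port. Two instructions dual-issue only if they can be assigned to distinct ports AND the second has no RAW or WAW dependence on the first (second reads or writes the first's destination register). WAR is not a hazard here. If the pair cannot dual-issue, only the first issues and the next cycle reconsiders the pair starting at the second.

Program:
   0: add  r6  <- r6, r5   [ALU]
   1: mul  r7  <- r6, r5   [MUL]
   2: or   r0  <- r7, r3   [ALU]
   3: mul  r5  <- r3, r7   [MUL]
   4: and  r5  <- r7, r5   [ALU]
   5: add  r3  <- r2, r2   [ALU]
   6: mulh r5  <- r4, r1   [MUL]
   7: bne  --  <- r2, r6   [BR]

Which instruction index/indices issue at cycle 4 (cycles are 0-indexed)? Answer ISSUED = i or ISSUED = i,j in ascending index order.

ISSUED = 6

  cy0 -> i0 (add) RAW r6
  cy1 -> i1 (mul) RAW r7
  cy2 -> i2&i3 (or;mul) dual
  cy3 -> i4&i5 (and;add) dual
  cy4 -> i6 (mulh) no-port MUL/BR
  cy5 -> i7 (bne) tail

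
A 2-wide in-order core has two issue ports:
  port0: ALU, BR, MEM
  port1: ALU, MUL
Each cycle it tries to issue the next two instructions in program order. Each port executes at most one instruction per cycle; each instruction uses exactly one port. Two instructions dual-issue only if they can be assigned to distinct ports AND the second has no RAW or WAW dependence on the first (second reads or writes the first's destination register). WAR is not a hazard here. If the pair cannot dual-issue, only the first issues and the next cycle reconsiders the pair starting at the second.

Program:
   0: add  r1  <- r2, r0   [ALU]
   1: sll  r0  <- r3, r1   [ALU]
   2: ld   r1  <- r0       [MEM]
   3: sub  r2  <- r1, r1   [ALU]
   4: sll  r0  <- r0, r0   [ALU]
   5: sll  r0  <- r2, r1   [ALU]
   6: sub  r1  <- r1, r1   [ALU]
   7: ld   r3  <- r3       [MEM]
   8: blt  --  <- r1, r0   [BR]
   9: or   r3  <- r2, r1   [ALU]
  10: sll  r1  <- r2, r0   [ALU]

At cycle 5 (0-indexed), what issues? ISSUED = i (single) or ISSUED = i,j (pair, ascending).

ISSUED = 7

  cy0 -> i0 (add) RAW r1
  cy1 -> i1 (sll) RAW r0
  cy2 -> i2 (ld) RAW r1
  cy3 -> i3&i4 (sub+sll) 2-wide
  cy4 -> i5&i6 (sll+sub) 2-wide
  cy5 -> i7 (ld) no-port MEM/BR
  cy6 -> i8&i9 (blt+or) 2-wide
  cy7 -> i10 (sll) tail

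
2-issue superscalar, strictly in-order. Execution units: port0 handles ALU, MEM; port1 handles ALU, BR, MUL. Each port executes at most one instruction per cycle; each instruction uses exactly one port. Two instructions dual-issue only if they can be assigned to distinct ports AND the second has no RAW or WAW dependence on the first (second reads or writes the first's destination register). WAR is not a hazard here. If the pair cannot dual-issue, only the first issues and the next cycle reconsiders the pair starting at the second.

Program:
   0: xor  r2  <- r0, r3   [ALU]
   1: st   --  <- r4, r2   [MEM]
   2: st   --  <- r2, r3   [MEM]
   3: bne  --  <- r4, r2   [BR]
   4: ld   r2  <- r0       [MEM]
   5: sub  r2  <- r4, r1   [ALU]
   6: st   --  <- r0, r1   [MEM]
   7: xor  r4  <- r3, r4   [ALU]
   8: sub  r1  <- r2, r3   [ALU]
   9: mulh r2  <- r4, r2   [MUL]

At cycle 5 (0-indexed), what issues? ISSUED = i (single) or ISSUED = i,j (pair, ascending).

ISSUED = 7,8

t=0 i0:xor.ALU ; RAW r2
t=1 i1:st.MEM ; no-port MEM/MEM
t=2 i2&i3:st.MEM bne.BR ; dual
t=3 i4:ld.MEM ; WAW r2
t=4 i5&i6:sub.ALU st.MEM ; dual
t=5 i7&i8:xor.ALU sub.ALU ; dual
t=6 i9:mulh.MUL ; tail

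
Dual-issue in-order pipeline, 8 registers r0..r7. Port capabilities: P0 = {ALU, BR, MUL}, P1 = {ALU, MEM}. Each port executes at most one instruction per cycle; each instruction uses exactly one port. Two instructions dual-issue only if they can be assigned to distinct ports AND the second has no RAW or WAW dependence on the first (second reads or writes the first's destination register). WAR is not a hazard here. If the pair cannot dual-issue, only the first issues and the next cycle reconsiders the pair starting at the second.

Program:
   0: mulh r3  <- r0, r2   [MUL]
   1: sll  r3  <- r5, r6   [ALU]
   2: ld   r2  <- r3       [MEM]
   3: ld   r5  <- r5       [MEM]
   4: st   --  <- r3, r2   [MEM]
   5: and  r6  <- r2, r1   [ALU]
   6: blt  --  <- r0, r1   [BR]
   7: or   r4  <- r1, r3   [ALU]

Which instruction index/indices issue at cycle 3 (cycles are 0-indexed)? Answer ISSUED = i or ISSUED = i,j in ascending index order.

ISSUED = 3

0. mulh.MUL @i0  | WAW r3
1. sll.ALU @i1  | RAW r3
2. ld.MEM @i2  | no-port MEM/MEM
3. ld.MEM @i3  | no-port MEM/MEM
4. st.MEM+and.ALU @i4&i5  | 2-wide
5. blt.BR+or.ALU @i6&i7  | 2-wide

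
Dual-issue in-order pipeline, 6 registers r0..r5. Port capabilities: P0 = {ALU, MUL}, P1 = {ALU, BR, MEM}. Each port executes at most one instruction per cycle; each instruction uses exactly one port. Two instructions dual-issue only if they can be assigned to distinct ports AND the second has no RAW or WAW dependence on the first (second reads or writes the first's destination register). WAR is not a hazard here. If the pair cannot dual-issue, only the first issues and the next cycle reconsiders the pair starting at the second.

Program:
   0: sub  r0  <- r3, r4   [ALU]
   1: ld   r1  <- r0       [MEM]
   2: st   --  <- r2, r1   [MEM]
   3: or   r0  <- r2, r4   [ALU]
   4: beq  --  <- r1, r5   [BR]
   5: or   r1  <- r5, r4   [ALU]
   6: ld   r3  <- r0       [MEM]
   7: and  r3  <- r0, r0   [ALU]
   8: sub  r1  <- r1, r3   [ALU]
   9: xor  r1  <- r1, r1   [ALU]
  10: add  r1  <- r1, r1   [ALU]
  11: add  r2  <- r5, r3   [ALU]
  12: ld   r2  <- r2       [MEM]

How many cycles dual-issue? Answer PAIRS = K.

PAIRS = 3

0. sub.ALU @i0  | RAW r0
1. ld.MEM @i1  | no-port MEM/MEM
2. st.MEM/or.ALU @i2&i3  | 2-wide
3. beq.BR/or.ALU @i4&i5  | 2-wide
4. ld.MEM @i6  | WAW r3
5. and.ALU @i7  | RAW r3
6. sub.ALU @i8  | RAW+WAW r1
7. xor.ALU @i9  | RAW+WAW r1
8. add.ALU/add.ALU @i10&i11  | 2-wide
9. ld.MEM @i12  | tail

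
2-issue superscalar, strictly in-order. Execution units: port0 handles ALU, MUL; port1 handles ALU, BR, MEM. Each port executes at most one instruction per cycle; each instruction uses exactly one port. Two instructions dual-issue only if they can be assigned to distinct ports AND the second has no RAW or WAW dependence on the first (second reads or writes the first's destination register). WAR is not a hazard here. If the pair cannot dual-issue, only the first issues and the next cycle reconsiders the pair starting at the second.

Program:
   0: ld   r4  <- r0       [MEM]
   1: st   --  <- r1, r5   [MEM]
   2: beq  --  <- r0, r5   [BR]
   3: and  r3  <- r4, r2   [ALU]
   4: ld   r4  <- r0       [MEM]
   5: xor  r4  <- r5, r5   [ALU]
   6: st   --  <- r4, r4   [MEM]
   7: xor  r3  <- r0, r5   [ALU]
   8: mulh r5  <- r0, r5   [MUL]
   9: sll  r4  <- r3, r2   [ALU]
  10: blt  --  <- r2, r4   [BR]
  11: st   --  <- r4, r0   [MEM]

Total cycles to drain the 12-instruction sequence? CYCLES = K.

CYCLES = 9

t=0 i0:ld ; no-port MEM/MEM
t=1 i1:st ; no-port MEM/BR
t=2 i2,i3:beq and ; dual
t=3 i4:ld ; WAW r4
t=4 i5:xor ; RAW r4
t=5 i6,i7:st xor ; dual
t=6 i8,i9:mulh sll ; dual
t=7 i10:blt ; no-port BR/MEM
t=8 i11:st ; tail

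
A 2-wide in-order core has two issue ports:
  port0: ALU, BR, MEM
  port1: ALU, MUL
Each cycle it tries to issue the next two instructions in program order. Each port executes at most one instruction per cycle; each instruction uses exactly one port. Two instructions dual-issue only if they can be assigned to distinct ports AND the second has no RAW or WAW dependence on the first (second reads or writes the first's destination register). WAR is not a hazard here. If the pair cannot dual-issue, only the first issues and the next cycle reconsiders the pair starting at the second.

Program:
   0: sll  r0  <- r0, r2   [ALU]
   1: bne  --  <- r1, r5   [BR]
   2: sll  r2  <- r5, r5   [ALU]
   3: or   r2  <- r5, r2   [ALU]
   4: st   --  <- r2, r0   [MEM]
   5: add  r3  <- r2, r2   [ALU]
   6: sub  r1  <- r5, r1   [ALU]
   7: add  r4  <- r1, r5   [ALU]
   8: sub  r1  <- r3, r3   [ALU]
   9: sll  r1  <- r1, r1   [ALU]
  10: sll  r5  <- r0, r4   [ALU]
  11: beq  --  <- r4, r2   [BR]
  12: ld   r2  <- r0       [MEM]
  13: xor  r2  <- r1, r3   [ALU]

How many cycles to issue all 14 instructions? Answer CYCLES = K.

CYCLES = 10

0. sll;bne @i0,i1  | 2-wide
1. sll @i2  | RAW+WAW r2
2. or @i3  | RAW r2
3. st;add @i4,i5  | 2-wide
4. sub @i6  | RAW r1
5. add;sub @i7,i8  | 2-wide
6. sll;sll @i9,i10  | 2-wide
7. beq @i11  | no-port BR/MEM
8. ld @i12  | WAW r2
9. xor @i13  | tail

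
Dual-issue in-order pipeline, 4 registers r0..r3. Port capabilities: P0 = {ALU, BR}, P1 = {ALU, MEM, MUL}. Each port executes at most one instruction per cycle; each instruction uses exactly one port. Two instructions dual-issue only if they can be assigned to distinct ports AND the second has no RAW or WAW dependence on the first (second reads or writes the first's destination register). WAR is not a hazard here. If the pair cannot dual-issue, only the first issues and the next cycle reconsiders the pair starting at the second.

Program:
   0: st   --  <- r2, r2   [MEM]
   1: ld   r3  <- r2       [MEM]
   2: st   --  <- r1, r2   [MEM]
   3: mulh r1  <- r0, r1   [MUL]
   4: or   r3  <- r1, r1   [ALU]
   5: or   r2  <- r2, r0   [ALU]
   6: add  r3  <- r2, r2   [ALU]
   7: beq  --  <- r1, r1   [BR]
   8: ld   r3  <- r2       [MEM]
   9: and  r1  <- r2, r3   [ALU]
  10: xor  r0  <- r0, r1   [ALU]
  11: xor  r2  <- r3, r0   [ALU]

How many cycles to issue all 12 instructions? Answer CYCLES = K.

CYCLES = 10

t=0 i0:st.MEM ; no-port MEM/MEM
t=1 i1:ld.MEM ; no-port MEM/MEM
t=2 i2:st.MEM ; no-port MEM/MUL
t=3 i3:mulh.MUL ; RAW r1
t=4 i4&i5:or.ALU or.ALU ; pair
t=5 i6&i7:add.ALU beq.BR ; pair
t=6 i8:ld.MEM ; RAW r3
t=7 i9:and.ALU ; RAW r1
t=8 i10:xor.ALU ; RAW r0
t=9 i11:xor.ALU ; tail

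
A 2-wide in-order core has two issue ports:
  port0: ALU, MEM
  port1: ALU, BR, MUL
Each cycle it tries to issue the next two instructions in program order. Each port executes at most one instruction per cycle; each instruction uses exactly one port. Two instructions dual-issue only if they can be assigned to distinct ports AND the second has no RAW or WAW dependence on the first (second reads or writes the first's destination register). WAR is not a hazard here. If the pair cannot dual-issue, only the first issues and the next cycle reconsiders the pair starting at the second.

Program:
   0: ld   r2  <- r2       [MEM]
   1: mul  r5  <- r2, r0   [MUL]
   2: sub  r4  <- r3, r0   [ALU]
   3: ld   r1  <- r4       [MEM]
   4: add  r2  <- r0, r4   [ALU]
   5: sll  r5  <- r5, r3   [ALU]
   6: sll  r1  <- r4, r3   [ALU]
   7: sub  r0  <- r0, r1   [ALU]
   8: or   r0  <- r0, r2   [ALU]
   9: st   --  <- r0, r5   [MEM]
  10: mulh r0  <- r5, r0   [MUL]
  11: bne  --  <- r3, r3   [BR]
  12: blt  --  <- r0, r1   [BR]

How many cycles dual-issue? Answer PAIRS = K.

#0 head=0: ld i0 RAW r2
#1 head=1: mul sub i1,i2 dual
#2 head=3: ld add i3,i4 dual
#3 head=5: sll sll i5,i6 dual
#4 head=7: sub i7 RAW+WAW r0
#5 head=8: or i8 RAW r0
#6 head=9: st mulh i9,i10 dual
#7 head=11: bne i11 no-port BR/BR
#8 head=12: blt i12 tail

PAIRS = 4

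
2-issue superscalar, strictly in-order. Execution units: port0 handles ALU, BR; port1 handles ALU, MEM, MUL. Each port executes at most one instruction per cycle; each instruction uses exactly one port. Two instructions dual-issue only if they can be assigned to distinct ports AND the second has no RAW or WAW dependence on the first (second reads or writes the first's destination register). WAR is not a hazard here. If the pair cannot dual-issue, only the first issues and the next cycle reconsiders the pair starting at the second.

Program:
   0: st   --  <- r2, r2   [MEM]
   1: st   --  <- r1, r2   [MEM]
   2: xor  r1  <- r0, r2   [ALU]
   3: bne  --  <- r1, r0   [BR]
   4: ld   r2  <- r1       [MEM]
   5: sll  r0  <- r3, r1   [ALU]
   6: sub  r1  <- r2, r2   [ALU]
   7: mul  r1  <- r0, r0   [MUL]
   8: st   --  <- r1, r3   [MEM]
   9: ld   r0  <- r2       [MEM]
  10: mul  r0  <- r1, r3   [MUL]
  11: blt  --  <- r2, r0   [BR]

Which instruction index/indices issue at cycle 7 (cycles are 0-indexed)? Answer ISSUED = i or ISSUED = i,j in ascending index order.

0. st.MEM @i0  | no-port MEM/MEM
1. st.MEM/xor.ALU @i1,i2  | dual
2. bne.BR/ld.MEM @i3,i4  | dual
3. sll.ALU/sub.ALU @i5,i6  | dual
4. mul.MUL @i7  | no-port MUL/MEM
5. st.MEM @i8  | no-port MEM/MEM
6. ld.MEM @i9  | no-port MEM/MUL
7. mul.MUL @i10  | RAW r0
8. blt.BR @i11  | tail

ISSUED = 10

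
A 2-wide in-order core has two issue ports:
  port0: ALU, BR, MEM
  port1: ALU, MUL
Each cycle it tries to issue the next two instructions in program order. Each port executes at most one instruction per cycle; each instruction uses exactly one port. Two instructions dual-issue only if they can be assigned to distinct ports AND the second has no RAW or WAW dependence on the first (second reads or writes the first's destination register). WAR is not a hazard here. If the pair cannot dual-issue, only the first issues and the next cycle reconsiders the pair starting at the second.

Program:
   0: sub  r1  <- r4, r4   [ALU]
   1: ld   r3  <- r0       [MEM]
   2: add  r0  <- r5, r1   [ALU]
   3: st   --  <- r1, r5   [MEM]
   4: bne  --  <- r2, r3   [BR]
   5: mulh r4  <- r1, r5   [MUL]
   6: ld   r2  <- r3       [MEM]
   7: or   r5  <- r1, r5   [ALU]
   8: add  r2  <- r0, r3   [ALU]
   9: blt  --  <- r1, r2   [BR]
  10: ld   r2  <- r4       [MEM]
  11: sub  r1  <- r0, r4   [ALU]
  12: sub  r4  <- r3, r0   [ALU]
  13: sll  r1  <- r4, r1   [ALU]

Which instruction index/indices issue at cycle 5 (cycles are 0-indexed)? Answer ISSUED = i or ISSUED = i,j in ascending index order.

ISSUED = 9

  cy0 -> i0+i1 (sub.ALU;ld.MEM) 2-wide
  cy1 -> i2+i3 (add.ALU;st.MEM) 2-wide
  cy2 -> i4+i5 (bne.BR;mulh.MUL) 2-wide
  cy3 -> i6+i7 (ld.MEM;or.ALU) 2-wide
  cy4 -> i8 (add.ALU) RAW r2
  cy5 -> i9 (blt.BR) no-port BR/MEM
  cy6 -> i10+i11 (ld.MEM;sub.ALU) 2-wide
  cy7 -> i12 (sub.ALU) RAW r4
  cy8 -> i13 (sll.ALU) tail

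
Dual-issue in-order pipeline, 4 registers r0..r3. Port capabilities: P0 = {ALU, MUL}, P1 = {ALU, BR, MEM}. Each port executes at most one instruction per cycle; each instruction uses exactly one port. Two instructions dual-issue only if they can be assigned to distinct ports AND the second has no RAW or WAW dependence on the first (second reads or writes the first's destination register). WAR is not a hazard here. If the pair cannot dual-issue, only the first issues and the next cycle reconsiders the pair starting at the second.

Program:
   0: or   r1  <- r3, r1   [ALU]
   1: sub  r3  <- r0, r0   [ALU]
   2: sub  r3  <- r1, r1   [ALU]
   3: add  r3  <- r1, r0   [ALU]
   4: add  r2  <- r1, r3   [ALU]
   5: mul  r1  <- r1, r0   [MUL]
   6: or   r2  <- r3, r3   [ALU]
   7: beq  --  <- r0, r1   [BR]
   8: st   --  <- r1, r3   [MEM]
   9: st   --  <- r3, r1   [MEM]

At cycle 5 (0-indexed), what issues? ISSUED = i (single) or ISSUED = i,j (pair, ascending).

c0: i0,i1 or.ALU sub.ALU  dual
c1: i2 sub.ALU  WAW r3
c2: i3 add.ALU  RAW r3
c3: i4,i5 add.ALU mul.MUL  dual
c4: i6,i7 or.ALU beq.BR  dual
c5: i8 st.MEM  no-port MEM/MEM
c6: i9 st.MEM  tail

ISSUED = 8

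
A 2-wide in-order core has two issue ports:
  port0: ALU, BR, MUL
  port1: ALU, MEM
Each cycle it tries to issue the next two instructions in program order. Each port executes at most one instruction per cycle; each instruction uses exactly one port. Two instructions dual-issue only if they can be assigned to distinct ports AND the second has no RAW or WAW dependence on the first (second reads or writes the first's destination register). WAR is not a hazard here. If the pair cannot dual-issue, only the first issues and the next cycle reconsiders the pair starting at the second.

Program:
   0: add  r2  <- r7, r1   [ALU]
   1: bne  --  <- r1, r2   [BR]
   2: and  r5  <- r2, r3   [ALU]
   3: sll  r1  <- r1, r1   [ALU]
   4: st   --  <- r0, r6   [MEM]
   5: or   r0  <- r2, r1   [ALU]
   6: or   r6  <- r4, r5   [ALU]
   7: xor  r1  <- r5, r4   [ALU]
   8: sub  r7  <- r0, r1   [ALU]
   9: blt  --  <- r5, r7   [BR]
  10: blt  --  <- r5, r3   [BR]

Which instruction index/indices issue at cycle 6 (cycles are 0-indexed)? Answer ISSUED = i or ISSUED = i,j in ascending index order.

t=0 i0:add.ALU ; RAW r2
t=1 i1+i2:bne.BR/and.ALU ; dual
t=2 i3+i4:sll.ALU/st.MEM ; dual
t=3 i5+i6:or.ALU/or.ALU ; dual
t=4 i7:xor.ALU ; RAW r1
t=5 i8:sub.ALU ; RAW r7
t=6 i9:blt.BR ; no-port BR/BR
t=7 i10:blt.BR ; tail

ISSUED = 9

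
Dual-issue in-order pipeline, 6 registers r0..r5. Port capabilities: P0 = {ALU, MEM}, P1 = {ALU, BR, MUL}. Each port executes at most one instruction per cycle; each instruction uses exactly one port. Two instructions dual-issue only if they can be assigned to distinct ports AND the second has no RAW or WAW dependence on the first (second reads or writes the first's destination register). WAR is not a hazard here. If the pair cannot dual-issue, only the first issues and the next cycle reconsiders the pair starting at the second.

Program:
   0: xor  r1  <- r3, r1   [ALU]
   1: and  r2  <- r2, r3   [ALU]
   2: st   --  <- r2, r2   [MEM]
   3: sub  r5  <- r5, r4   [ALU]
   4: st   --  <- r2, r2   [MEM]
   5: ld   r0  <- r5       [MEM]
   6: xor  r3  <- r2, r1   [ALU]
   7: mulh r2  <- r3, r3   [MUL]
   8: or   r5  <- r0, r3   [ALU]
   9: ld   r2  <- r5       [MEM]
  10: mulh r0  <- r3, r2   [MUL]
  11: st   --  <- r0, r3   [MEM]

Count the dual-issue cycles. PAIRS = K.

PAIRS = 4

#0 head=0: xor.ALU;and.ALU i0/i1 pair
#1 head=2: st.MEM;sub.ALU i2/i3 pair
#2 head=4: st.MEM i4 no-port MEM/MEM
#3 head=5: ld.MEM;xor.ALU i5/i6 pair
#4 head=7: mulh.MUL;or.ALU i7/i8 pair
#5 head=9: ld.MEM i9 RAW r2
#6 head=10: mulh.MUL i10 RAW r0
#7 head=11: st.MEM i11 tail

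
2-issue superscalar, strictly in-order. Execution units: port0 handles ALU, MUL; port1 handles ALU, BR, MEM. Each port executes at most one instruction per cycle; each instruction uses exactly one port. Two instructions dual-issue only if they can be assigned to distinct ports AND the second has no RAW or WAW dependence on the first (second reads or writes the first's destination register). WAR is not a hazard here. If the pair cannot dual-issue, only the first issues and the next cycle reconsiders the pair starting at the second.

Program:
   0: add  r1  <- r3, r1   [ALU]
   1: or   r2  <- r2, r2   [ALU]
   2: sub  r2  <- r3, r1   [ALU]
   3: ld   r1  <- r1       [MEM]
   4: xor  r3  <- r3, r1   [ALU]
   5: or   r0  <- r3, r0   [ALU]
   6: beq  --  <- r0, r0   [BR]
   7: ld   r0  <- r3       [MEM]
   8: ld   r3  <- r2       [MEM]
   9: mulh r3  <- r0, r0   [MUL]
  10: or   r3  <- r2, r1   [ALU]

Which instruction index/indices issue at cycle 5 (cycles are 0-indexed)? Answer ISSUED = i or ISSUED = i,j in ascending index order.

ISSUED = 7

#0 head=0: add;or i0+i1 pair
#1 head=2: sub;ld i2+i3 pair
#2 head=4: xor i4 RAW r3
#3 head=5: or i5 RAW r0
#4 head=6: beq i6 no-port BR/MEM
#5 head=7: ld i7 no-port MEM/MEM
#6 head=8: ld i8 WAW r3
#7 head=9: mulh i9 WAW r3
#8 head=10: or i10 tail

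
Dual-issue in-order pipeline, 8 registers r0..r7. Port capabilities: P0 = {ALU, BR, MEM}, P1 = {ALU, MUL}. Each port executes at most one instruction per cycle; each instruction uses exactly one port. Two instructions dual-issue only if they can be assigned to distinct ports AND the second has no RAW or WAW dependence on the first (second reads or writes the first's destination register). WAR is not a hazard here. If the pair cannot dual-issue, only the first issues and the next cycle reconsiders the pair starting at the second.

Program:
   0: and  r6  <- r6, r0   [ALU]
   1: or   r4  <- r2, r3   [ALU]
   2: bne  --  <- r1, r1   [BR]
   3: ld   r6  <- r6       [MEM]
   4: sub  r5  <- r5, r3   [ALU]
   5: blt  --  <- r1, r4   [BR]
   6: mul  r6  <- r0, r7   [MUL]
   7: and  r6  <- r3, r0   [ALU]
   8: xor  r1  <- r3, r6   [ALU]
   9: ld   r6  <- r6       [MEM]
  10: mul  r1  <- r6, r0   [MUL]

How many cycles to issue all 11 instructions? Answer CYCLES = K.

  cy0 -> i0&i1 (and.ALU+or.ALU) 2-wide
  cy1 -> i2 (bne.BR) no-port BR/MEM
  cy2 -> i3&i4 (ld.MEM+sub.ALU) 2-wide
  cy3 -> i5&i6 (blt.BR+mul.MUL) 2-wide
  cy4 -> i7 (and.ALU) RAW r6
  cy5 -> i8&i9 (xor.ALU+ld.MEM) 2-wide
  cy6 -> i10 (mul.MUL) tail

CYCLES = 7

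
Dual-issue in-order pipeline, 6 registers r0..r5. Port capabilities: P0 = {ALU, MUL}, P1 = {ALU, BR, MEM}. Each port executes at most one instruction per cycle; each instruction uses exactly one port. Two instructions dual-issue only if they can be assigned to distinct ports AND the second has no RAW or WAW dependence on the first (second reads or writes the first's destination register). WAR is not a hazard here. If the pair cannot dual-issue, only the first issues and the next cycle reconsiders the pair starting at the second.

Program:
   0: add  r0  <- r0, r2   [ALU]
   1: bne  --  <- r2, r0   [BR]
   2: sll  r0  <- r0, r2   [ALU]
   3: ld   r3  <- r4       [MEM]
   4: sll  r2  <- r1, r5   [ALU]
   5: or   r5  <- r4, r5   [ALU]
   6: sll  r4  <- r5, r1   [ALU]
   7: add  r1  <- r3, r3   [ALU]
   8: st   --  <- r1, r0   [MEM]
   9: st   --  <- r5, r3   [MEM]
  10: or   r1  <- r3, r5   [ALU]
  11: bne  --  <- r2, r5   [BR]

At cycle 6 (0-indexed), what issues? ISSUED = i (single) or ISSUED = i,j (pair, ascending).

t=0 i0:add.ALU ; RAW r0
t=1 i1+i2:bne.BR/sll.ALU ; 2-wide
t=2 i3+i4:ld.MEM/sll.ALU ; 2-wide
t=3 i5:or.ALU ; RAW r5
t=4 i6+i7:sll.ALU/add.ALU ; 2-wide
t=5 i8:st.MEM ; no-port MEM/MEM
t=6 i9+i10:st.MEM/or.ALU ; 2-wide
t=7 i11:bne.BR ; tail

ISSUED = 9,10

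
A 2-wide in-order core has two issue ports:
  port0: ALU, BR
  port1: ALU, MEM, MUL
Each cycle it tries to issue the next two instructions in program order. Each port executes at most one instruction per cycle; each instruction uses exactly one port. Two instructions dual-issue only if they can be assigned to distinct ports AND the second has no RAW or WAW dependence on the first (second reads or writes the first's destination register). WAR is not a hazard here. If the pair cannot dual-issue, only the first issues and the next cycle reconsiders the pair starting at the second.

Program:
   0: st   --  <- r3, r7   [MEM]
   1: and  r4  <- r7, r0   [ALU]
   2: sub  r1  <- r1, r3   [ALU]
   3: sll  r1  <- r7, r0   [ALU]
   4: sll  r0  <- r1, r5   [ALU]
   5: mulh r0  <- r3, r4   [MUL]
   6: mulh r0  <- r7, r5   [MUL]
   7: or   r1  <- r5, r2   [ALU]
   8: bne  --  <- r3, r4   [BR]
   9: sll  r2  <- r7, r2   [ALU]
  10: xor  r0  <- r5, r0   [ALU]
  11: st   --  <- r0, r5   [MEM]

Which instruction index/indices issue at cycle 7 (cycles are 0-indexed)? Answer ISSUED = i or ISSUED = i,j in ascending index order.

ISSUED = 10

t=0 i0&i1:st.MEM and.ALU ; dual
t=1 i2:sub.ALU ; WAW r1
t=2 i3:sll.ALU ; RAW r1
t=3 i4:sll.ALU ; WAW r0
t=4 i5:mulh.MUL ; no-port MUL/MUL
t=5 i6&i7:mulh.MUL or.ALU ; dual
t=6 i8&i9:bne.BR sll.ALU ; dual
t=7 i10:xor.ALU ; RAW r0
t=8 i11:st.MEM ; tail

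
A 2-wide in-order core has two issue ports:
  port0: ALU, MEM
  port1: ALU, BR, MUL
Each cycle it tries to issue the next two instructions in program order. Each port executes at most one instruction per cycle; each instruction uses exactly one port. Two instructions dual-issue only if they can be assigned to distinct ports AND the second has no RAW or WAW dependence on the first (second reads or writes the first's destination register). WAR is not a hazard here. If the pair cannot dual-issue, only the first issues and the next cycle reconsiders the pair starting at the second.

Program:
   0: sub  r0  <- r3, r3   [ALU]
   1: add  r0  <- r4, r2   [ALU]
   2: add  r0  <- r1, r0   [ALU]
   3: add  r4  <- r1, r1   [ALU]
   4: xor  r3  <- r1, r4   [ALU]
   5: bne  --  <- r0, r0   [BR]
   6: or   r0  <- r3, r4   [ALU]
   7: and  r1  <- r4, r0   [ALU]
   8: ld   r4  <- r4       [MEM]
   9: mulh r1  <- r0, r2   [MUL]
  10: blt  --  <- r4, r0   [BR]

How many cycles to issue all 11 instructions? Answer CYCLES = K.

CYCLES = 8

0. sub @i0  | WAW r0
1. add @i1  | RAW+WAW r0
2. add;add @i2/i3  | 2-wide
3. xor;bne @i4/i5  | 2-wide
4. or @i6  | RAW r0
5. and;ld @i7/i8  | 2-wide
6. mulh @i9  | no-port MUL/BR
7. blt @i10  | tail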